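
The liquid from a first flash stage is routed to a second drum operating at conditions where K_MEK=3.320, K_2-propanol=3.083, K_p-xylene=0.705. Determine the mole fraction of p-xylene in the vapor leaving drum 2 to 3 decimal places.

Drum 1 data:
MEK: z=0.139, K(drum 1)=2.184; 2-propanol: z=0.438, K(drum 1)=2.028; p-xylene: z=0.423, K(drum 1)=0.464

Drum 1:
Let ψ₁ = V/F and solve Σ zᵢ(Kᵢ−1)/(1+ψ₁(Kᵢ−1)) = 0.
Check two-phase: ΣzᵢKᵢ = 1.388 > 1 and Σzᵢ/Kᵢ = 1.191 > 1, so g(0) = 0.388 > 0 and g(1) = -0.191 < 0.
Iterate (Newton) starting at ψ₁ = 0.35:
  ψ₁ = 0.350: g = 0.1684, g' = -0.532 → ψ₁ = 0.667
  ψ₁ = 0.667: g = 0.0064, g' = -0.518 → ψ₁ = 0.679
Converged at ψ₁ = 0.679.
Drum-1 compositions:
  MEK: x = 0.077, y = 0.168
  2-propanol: x = 0.258, y = 0.523
  p-xylene: x = 0.665, y = 0.309
Drum-2 feed = drum-1 liquid: z₂ = (0.0771, 0.2580, 0.6650).
Drum 2:
Iterate (Newton) starting at ψ₂ = 0.59:
  ψ₂ = 0.590: g = 0.0790, g' = -0.384 → ψ₂ = 0.796
  ψ₂ = 0.796: g = 0.0086, g' = -0.308 → ψ₂ = 0.824
Converged at ψ₂ = 0.824.
  MEK: x = 0.026, y = 0.088
  2-propanol: x = 0.095, y = 0.293
  p-xylene: x = 0.879, y = 0.619

y_p-xylene (drum 2) = 0.619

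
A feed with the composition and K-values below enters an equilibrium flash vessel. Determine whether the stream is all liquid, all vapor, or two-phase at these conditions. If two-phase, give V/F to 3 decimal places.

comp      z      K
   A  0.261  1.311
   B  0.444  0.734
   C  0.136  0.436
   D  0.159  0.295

all liquid

ΣzᵢKᵢ = 0.774; Σzᵢ/Kᵢ = 1.655.
Since ΣzᵢKᵢ < 1 the mixture is below its bubble point — single liquid phase.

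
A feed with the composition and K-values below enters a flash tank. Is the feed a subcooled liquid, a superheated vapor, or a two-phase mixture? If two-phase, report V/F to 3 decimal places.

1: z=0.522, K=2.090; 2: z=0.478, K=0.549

ΣzᵢKᵢ = 1.353; Σzᵢ/Kᵢ = 1.120.
Both exceed 1, so a two-phase solution exists.
Let ψ = V/F and solve Σ zᵢ(Kᵢ−1)/(1+ψ(Kᵢ−1)) = 0.
Iterate (Newton) starting at ψ = 0.31:
  ψ = 0.310: g = 0.1747, g' = -0.478 → ψ = 0.675
  ψ = 0.675: g = 0.0177, g' = -0.407 → ψ = 0.719
Converged at ψ = 0.719.

two-phase, V/F = 0.719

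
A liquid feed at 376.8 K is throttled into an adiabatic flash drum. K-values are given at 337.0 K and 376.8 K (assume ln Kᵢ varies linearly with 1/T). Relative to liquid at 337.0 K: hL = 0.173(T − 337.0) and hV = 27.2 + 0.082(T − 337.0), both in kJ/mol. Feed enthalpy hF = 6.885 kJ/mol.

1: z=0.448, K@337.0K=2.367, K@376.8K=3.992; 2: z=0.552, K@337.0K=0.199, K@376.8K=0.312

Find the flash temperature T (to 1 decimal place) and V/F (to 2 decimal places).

Adiabatic flash: solve Rachford–Rice at each trial T, then check hF = ψ·hV(T) + (1−ψ)·hL(T).
  T = 337.0 K: K = (2.367, 0.199), RR gives ψ = 0.155, H_out = 4.230 kJ/mol
  T = 376.8 K: K = (3.992, 0.312), RR gives ψ = 0.467, H_out = 17.889 kJ/mol
  T = 356.9 K: K = (3.119, 0.252), RR gives ψ = 0.339, H_out = 12.042 kJ/mol
  T = 346.9 K: K = (2.726, 0.225), RR gives ψ = 0.258, H_out = 8.499 kJ/mol
  T = 341.9 K: K = (2.541, 0.212), RR gives ψ = 0.210, H_out = 6.465 kJ/mol
  T = 344.4 K: K = (2.633, 0.218), RR gives ψ = 0.235, H_out = 7.509 kJ/mol
  T = 343.1 K: K = (2.585, 0.215), RR gives ψ = 0.222, H_out = 6.973 kJ/mol
Linear interpolation between T = 341.9 (H_out = 6.465) and T = 343.1 (H_out = 6.973) on hF = 6.885 gives T ≈ 342.9 K, at which ψ = 0.22.

T = 342.9 K, V/F = 0.22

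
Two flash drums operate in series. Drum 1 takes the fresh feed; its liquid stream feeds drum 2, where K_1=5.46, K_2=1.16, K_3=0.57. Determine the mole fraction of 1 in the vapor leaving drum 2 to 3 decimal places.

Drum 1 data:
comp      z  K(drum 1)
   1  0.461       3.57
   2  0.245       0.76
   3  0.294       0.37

Drum 1:
Material balance + equilibrium reduce to Σ zᵢ(Kᵢ−1)/(1+ψ₁(Kᵢ−1)) = 0.
g(0) = ΣzᵢKᵢ − 1 = 0.941 and g(1) = 1 − Σzᵢ/Kᵢ = -0.246, so a root lies in (0, 1).
Iterate (Newton) starting at ψ₁ = 0.5:
  ψ₁ = 0.500: g = 0.1813, g' = -0.850 → ψ₁ = 0.713
  ψ₁ = 0.713: g = 0.0109, g' = -0.785 → ψ₁ = 0.727
Converged at ψ₁ = 0.727.
Drum-1 compositions:
  1: x = 0.161, y = 0.574
  2: x = 0.297, y = 0.226
  3: x = 0.543, y = 0.201
Drum-2 feed = drum-1 liquid: z₂ = (0.1607, 0.2968, 0.5425).
Drum 2:
Material balance + equilibrium reduce to Σ zᵢ(Kᵢ−1)/(1+ψ₂(Kᵢ−1)) = 0.
Feasibility: ΣzᵢKᵢ = 1.531, Σzᵢ/Kᵢ = 1.237 — both > 1, two phases present.
Newton–Raphson from ψ₂ = 0.65:
  ψ₂ = 0.650: g = -0.0969, g' = -0.410 → ψ₂ = 0.413
  ψ₂ = 0.413: g = 0.0129, g' = -0.550 → ψ₂ = 0.437
Converged at ψ₂ = 0.437.
  1: x = 0.054, y = 0.297
  2: x = 0.277, y = 0.322
  3: x = 0.668, y = 0.381

y_1 (drum 2) = 0.297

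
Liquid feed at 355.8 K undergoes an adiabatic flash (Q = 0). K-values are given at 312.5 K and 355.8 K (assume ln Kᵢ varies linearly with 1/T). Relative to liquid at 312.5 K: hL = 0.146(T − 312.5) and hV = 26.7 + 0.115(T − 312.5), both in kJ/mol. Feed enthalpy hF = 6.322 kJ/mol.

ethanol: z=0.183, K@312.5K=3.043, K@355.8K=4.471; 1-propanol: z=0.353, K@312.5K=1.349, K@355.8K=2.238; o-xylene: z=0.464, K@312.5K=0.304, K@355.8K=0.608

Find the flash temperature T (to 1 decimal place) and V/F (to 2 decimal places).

T = 313.9 K, V/F = 0.23

Adiabatic flash: solve Rachford–Rice at each trial T, then check hF = ψ·hV(T) + (1−ψ)·hL(T).
  T = 312.5 K: K = (3.043, 1.349, 0.304), RR gives ψ = 0.207, H_out = 5.540 kJ/mol
  T = 355.8 K: K = (4.471, 2.238, 0.608), RR gives ψ = 1.000, H_out = 31.680 kJ/mol
  T = 334.1 K: K = (3.733, 1.765, 0.439), RR gives ψ = 0.572, H_out = 18.045 kJ/mol
  T = 323.3 K: K = (3.382, 1.550, 0.368), RR gives ψ = 0.385, H_out = 11.721 kJ/mol
  T = 317.9 K: K = (3.211, 1.448, 0.335), RR gives ψ = 0.296, H_out = 8.636 kJ/mol
  T = 315.2 K: K = (3.127, 1.398, 0.319), RR gives ψ = 0.252, H_out = 7.092 kJ/mol
  T = 313.9 K: K = (3.086, 1.374, 0.312), RR gives ψ = 0.230, H_out = 6.345 kJ/mol
Linear interpolation between T = 312.5 (H_out = 5.540) and T = 313.9 (H_out = 6.345) on hF = 6.322 gives T ≈ 313.9 K, at which ψ = 0.23.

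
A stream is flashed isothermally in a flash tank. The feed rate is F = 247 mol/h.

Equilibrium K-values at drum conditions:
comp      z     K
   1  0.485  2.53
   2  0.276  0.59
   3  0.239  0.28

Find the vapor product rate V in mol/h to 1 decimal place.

Material balance + equilibrium reduce to Σ zᵢ(Kᵢ−1)/(1+V/F(Kᵢ−1)) = 0.
Check two-phase: ΣzᵢKᵢ = 1.457 > 1 and Σzᵢ/Kᵢ = 1.513 > 1, so g(0) = 0.457 > 0 and g(1) = -0.513 < 0.
Newton–Raphson from V/F = 0.5:
  V/F = 0.500: g = 0.0092, g' = -0.740 → V/F = 0.512
Converged at V/F = 0.512.
Then V = V/F·F = 0.5124·247 = 126.6 mol/h and L = F − V = 120.4 mol/h.

V = 126.6 mol/h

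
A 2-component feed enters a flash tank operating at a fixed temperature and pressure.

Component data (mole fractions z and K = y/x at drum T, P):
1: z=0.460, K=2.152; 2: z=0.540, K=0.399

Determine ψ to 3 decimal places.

ψ = 0.297

Rachford–Rice: g(ψ) = Σ zᵢ(Kᵢ−1)/(1+ψ(Kᵢ−1)) = 0.
Feasibility: ΣzᵢKᵢ = 1.205, Σzᵢ/Kᵢ = 1.567 — both > 1, two phases present.
Newton iteration, ψ⁰ = 0.52:
  ψ = 0.520: g = -0.1407, g' = -0.651 → ψ = 0.304
  ψ = 0.304: g = -0.0047, g' = -0.627 → ψ = 0.297
Converged at ψ = 0.297.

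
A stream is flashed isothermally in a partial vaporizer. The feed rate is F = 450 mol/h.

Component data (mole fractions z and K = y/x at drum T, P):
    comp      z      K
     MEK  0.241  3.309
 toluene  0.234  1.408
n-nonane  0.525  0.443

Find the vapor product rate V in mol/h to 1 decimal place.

V = 176.6 mol/h

Newton iteration, β⁰ = 0.42:
  β = 0.420: g = -0.0177, g' = -0.637 → β = 0.392
Converged at β = 0.392.
Then V = β·F = 0.3924·450 = 176.6 mol/h and L = F − V = 273.4 mol/h.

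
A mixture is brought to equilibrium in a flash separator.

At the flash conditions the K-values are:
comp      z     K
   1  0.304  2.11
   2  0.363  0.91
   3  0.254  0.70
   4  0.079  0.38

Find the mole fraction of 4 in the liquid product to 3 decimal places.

Material balance + equilibrium reduce to Σ zᵢ(Kᵢ−1)/(1+V/F(Kᵢ−1)) = 0.
g(0) = ΣzᵢKᵢ − 1 = 0.180 and g(1) = 1 − Σzᵢ/Kᵢ = -0.114, so a root lies in (0, 1).
Newton–Raphson from V/F = 0.5:
  V/F = 0.500: g = 0.0222, g' = -0.254 → V/F = 0.587
  V/F = 0.587: g = 0.0002, g' = -0.249 → V/F = 0.588
Converged at V/F = 0.588.
Compositions from xᵢ = zᵢ/(1+V/F(Kᵢ−1)), yᵢ = Kᵢxᵢ:
  1: x = 0.184, y = 0.388
  2: x = 0.383, y = 0.349
  3: x = 0.308, y = 0.216
  4: x = 0.124, y = 0.047

x_4 = 0.124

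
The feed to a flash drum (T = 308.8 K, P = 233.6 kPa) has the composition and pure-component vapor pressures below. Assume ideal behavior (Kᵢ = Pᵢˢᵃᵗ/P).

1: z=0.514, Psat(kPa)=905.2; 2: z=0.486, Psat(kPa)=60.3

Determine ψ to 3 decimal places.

ψ = 0.524

Raoult's law: Kᵢ = Pᵢˢᵃᵗ/P = Pᵢˢᵃᵗ/233.6.
  K_1 = 905.2/233.6 = 3.87500, K_2 = 60.3/233.6 = 0.25813
Let ψ = V/F and solve Σ zᵢ(Kᵢ−1)/(1+ψ(Kᵢ−1)) = 0.
Check two-phase: ΣzᵢKᵢ = 2.117 > 1 and Σzᵢ/Kᵢ = 2.015 > 1, so g(0) = 1.117 > 0 and g(1) = -1.015 < 0.
Newton iteration, ψ⁰ = 0.5:
  ψ = 0.500: g = 0.0331, g' = -1.391 → ψ = 0.524
Converged at ψ = 0.524.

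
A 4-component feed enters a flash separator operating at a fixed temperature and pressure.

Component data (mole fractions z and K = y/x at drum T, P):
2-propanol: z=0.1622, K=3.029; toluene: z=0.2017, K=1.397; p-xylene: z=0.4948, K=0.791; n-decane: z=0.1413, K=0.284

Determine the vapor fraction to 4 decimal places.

Let ψ = V/F and solve Σ zᵢ(Kᵢ−1)/(1+ψ(Kᵢ−1)) = 0.
Check two-phase: ΣzᵢKᵢ = 1.2046 > 1 and Σzᵢ/Kᵢ = 1.3210 > 1, so g(0) = 0.2046 > 0 and g(1) = -0.3210 < 0.
Iterate (Newton) starting at ψ = 0.5:
  ψ = 0.5000: g = -0.04289, g' = -0.3894 → ψ = 0.3899
  ψ = 0.3899: g = 0.00016, g' = -0.3970 → ψ = 0.3903
Converged at ψ = 0.3903.

ψ = 0.3903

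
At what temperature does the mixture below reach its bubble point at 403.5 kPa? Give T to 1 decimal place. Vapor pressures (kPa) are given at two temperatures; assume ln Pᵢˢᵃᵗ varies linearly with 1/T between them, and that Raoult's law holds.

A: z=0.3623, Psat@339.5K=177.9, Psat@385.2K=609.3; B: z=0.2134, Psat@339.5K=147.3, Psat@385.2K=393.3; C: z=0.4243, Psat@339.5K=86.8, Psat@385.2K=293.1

Bubble-point temperature: ΣzᵢPᵢˢᵃᵗ(T) = P. Interpolate ln Pᵢˢᵃᵗ = aᵢ + bᵢ/T.
  T = 339.5 K: ΣzᵢPᵢˢᵃᵗ = 132.72 kPa
  T = 385.2 K: ΣzᵢPᵢˢᵃᵗ = 429.04 kPa
  T = 362.4 K: ΣzᵢPᵢˢᵃᵗ = 247.62 kPa
  T = 373.8 K: ΣzᵢPᵢˢᵃᵗ = 328.60 kPa
  T = 379.5 K: ΣzᵢPᵢˢᵃᵗ = 376.21 kPa
  T = 382.4 K: ΣzᵢPᵢˢᵃᵗ = 402.41 kPa
Interpolating between 382.4 K and 385.2 K gives T ≈ 382.5 K.

T = 382.5 K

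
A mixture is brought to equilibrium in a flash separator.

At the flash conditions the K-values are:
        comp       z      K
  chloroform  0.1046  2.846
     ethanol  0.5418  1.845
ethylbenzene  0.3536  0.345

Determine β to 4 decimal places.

β = 0.6207

Material balance + equilibrium reduce to Σ zᵢ(Kᵢ−1)/(1+β(Kᵢ−1)) = 0.
Check two-phase: ΣzᵢKᵢ = 1.4193 > 1 and Σzᵢ/Kᵢ = 1.3553 > 1, so g(0) = 0.4193 > 0 and g(1) = -0.3553 < 0.
Newton iteration, β⁰ = 0.5:
  β = 0.5000: g = 0.07786, g' = -0.6230 → β = 0.6250
  β = 0.6250: g = -0.00287, g' = -0.6774 → β = 0.6207
Converged at β = 0.6207.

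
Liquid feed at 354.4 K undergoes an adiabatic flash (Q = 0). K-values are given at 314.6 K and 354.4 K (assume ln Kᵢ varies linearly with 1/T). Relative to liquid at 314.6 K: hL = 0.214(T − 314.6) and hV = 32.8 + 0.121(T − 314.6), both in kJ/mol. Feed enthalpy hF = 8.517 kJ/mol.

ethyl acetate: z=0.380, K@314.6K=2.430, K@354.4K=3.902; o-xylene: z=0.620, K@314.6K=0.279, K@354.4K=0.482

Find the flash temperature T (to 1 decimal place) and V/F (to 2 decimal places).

Adiabatic flash: solve Rachford–Rice at each trial T, then check hF = ψ·hV(T) + (1−ψ)·hL(T).
  T = 314.6 K: K = (2.430, 0.279), RR gives ψ = 0.093, H_out = 3.066 kJ/mol
  T = 354.4 K: K = (3.902, 0.482), RR gives ψ = 0.520, H_out = 23.647 kJ/mol
  T = 334.5 K: K = (3.123, 0.373), RR gives ψ = 0.314, H_out = 13.969 kJ/mol
  T = 324.6 K: K = (2.767, 0.324), RR gives ψ = 0.211, H_out = 8.877 kJ/mol
  T = 319.6 K: K = (2.596, 0.301), RR gives ψ = 0.155, H_out = 6.087 kJ/mol
  T = 322.1 K: K = (2.681, 0.312), RR gives ψ = 0.184, H_out = 7.506 kJ/mol
  T = 323.4 K: K = (2.725, 0.319), RR gives ψ = 0.198, H_out = 8.225 kJ/mol
Linear interpolation between T = 323.4 (H_out = 8.225) and T = 324.6 (H_out = 8.877) on hF = 8.517 gives T ≈ 323.9 K, at which ψ = 0.20.

T = 323.9 K, V/F = 0.20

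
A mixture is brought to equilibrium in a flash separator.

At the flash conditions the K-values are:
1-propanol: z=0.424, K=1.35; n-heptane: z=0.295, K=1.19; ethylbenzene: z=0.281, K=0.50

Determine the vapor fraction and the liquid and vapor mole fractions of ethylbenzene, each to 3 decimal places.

ψ = 0.441, x_ethylbenzene = 0.361, y_ethylbenzene = 0.180

Newton–Raphson from ψ = 0.5:
  ψ = 0.500: g = -0.0098, g' = -0.171 → ψ = 0.443
  ψ = 0.443: g = -0.0002, g' = -0.164 → ψ = 0.441
Converged at ψ = 0.441.
Compositions from xᵢ = zᵢ/(1+ψ(Kᵢ−1)), yᵢ = Kᵢxᵢ:
  1-propanol: x = 0.367, y = 0.496
  n-heptane: x = 0.272, y = 0.324
  ethylbenzene: x = 0.361, y = 0.180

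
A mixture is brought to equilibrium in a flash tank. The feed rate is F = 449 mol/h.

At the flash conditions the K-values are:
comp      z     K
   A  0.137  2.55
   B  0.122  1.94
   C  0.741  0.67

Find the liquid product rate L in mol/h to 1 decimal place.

L = 363.1 mol/h

Let ψ = V/F and solve Σ zᵢ(Kᵢ−1)/(1+ψ(Kᵢ−1)) = 0.
Check two-phase: ΣzᵢKᵢ = 1.083 > 1 and Σzᵢ/Kᵢ = 1.223 > 1, so g(0) = 0.083 > 0 and g(1) = -0.223 < 0.
Newton iteration, ψ⁰ = 0.5:
  ψ = 0.500: g = -0.0952, g' = -0.270 → ψ = 0.148
  ψ = 0.148: g = 0.0165, g' = -0.390 → ψ = 0.190
  ψ = 0.190: g = 0.0005, g' = -0.366 → ψ = 0.191
Converged at ψ = 0.191.
Then V = ψ·F = 0.1912·449 = 85.9 mol/h and L = F − V = 363.1 mol/h.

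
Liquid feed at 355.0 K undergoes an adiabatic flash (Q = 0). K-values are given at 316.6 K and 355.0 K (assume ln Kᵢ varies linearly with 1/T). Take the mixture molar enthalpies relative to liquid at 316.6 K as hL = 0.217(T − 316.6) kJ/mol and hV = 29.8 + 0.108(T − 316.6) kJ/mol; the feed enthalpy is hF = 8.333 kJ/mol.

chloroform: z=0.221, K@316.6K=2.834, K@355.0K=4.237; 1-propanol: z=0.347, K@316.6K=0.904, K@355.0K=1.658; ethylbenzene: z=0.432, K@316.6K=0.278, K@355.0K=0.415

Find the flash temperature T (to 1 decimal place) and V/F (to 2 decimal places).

Adiabatic flash: solve Rachford–Rice at each trial T, then check hF = ψ·hV(T) + (1−ψ)·hL(T).
  T = 316.6 K: K = (2.834, 0.904, 0.278), RR gives ψ = 0.067, H_out = 1.985 kJ/mol
  T = 355.0 K: K = (4.237, 1.658, 0.415), RR gives ψ = 0.625, H_out = 24.344 kJ/mol
  T = 335.8 K: K = (3.505, 1.246, 0.344), RR gives ψ = 0.357, H_out = 14.068 kJ/mol
  T = 326.2 K: K = (3.162, 1.066, 0.310), RR gives ψ = 0.213, H_out = 8.220 kJ/mol
  T = 331.0 K: K = (3.332, 1.154, 0.327), RR gives ψ = 0.286, H_out = 11.197 kJ/mol
  T = 328.6 K: K = (3.246, 1.109, 0.318), RR gives ψ = 0.250, H_out = 9.721 kJ/mol
Linear interpolation between T = 326.2 (H_out = 8.220) and T = 328.6 (H_out = 9.721) on hF = 8.333 gives T ≈ 326.4 K, at which ψ = 0.22.

T = 326.4 K, V/F = 0.22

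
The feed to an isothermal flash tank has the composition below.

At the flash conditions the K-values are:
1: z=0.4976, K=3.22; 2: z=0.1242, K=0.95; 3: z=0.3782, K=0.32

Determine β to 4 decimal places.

β = 0.6344

Let β = V/F and solve Σ zᵢ(Kᵢ−1)/(1+β(Kᵢ−1)) = 0.
g(0) = ΣzᵢKᵢ − 1 = 0.8413 and g(1) = 1 − Σzᵢ/Kᵢ = -0.4671, so a root lies in (0, 1).
Newton–Raphson from β = 0.5:
  β = 0.5000: g = 0.12751, g' = -0.9526 → β = 0.6339
  β = 0.6339: g = 0.00051, g' = -0.9638 → β = 0.6344
Converged at β = 0.6344.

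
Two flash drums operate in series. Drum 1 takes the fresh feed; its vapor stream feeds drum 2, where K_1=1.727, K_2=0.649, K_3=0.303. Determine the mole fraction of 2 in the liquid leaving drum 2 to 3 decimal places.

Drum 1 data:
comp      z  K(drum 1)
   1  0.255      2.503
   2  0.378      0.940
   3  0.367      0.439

x_2 (drum 2) = 0.385

Drum 1:
Material balance + equilibrium reduce to Σ zᵢ(Kᵢ−1)/(1+ψ₁(Kᵢ−1)) = 0.
Feasibility: ΣzᵢKᵢ = 1.155, Σzᵢ/Kᵢ = 1.340 — both > 1, two phases present.
Iterate (Newton) starting at ψ₁ = 0.5:
  ψ₁ = 0.500: g = -0.0907, g' = -0.412 → ψ₁ = 0.280
  ψ₁ = 0.280: g = 0.0024, g' = -0.449 → ψ₁ = 0.285
Converged at ψ₁ = 0.285.
Drum-1 compositions:
  1: x = 0.178, y = 0.447
  2: x = 0.385, y = 0.362
  3: x = 0.437, y = 0.192
Drum-2 feed = drum-1 vapor: z₂ = (0.4467, 0.3615, 0.1918).
Drum 2:
Material balance + equilibrium reduce to Σ zᵢ(Kᵢ−1)/(1+ψ₂(Kᵢ−1)) = 0.
Check two-phase: ΣzᵢKᵢ = 1.064 > 1 and Σzᵢ/Kᵢ = 1.449 > 1, so g(0) = 0.064 > 0 and g(1) = -0.449 < 0.
Iterate (Newton) starting at ψ₂ = 0.65:
  ψ₂ = 0.650: g = -0.1883, g' = -0.495 → ψ₂ = 0.270
  ψ₂ = 0.270: g = -0.0333, g' = -0.361 → ψ₂ = 0.177
Converged at ψ₂ = 0.177.
  1: x = 0.396, y = 0.684
  2: x = 0.385, y = 0.250
  3: x = 0.219, y = 0.066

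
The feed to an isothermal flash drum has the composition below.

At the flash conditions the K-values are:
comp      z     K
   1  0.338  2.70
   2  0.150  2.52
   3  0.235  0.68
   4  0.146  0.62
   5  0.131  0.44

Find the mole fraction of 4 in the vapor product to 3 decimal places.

Rachford–Rice: g(β) = Σ zᵢ(Kᵢ−1)/(1+β(Kᵢ−1)) = 0.
g(0) = ΣzᵢKᵢ − 1 = 0.599 and g(1) = 1 − Σzᵢ/Kᵢ = -0.064, so a root lies in (0, 1).
Newton–Raphson from β = 0.47:
  β = 0.470: g = 0.1968, g' = -0.560 → β = 0.821
  β = 0.821: g = 0.0227, g' = -0.468 → β = 0.870
Converged at β = 0.870.
Compositions from xᵢ = zᵢ/(1+β(Kᵢ−1)), yᵢ = Kᵢxᵢ:
  1: x = 0.136, y = 0.368
  2: x = 0.065, y = 0.163
  3: x = 0.326, y = 0.221
  4: x = 0.218, y = 0.135
  5: x = 0.255, y = 0.112

y_4 = 0.135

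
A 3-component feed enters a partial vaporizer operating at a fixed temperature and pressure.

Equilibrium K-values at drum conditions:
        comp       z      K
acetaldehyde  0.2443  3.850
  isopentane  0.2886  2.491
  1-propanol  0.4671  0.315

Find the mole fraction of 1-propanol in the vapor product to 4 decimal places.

Newton iteration, V/F⁰ = 0.61:
  V/F = 0.6100: g = -0.07003, g' = -1.0873 → V/F = 0.5456
  V/F = 0.5456: g = -0.00111, g' = -1.0579 → V/F = 0.5445
Converged at V/F = 0.5445.
Compositions from xᵢ = zᵢ/(1+V/F(Kᵢ−1)), yᵢ = Kᵢxᵢ:
  acetaldehyde: x = 0.0957, y = 0.3686
  isopentane: x = 0.1593, y = 0.3968
  1-propanol: x = 0.7450, y = 0.2347

y_1-propanol = 0.2347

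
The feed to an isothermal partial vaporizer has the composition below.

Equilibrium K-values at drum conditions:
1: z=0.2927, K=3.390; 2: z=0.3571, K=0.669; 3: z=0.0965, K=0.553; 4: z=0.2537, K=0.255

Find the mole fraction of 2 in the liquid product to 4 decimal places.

Material balance + equilibrium reduce to Σ zᵢ(Kᵢ−1)/(1+ψ(Kᵢ−1)) = 0.
Check two-phase: ΣzᵢKᵢ = 1.3492 > 1 and Σzᵢ/Kᵢ = 1.7895 > 1, so g(0) = 0.3492 > 0 and g(1) = -0.7895 < 0.
Iterate (Newton) starting at ψ = 0.45:
  ψ = 0.4500: g = -0.14016, g' = -0.7910 → ψ = 0.2728
  ψ = 0.2728: g = 0.00717, g' = -0.9067 → ψ = 0.2807
  ψ = 0.2807: g = 0.00004, g' = -0.8967 → ψ = 0.2808
Converged at ψ = 0.2808.
Compositions from xᵢ = zᵢ/(1+ψ(Kᵢ−1)), yᵢ = Kᵢxᵢ:
  1: x = 0.1752, y = 0.5938
  2: x = 0.3937, y = 0.2634
  3: x = 0.1103, y = 0.0610
  4: x = 0.3208, y = 0.0818

x_2 = 0.3937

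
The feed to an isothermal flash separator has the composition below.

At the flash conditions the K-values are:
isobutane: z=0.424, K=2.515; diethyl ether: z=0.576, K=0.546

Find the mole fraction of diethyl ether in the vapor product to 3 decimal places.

Rachford–Rice: g(β) = Σ zᵢ(Kᵢ−1)/(1+β(Kᵢ−1)) = 0.
Feasibility: ΣzᵢKᵢ = 1.381, Σzᵢ/Kᵢ = 1.224 — both > 1, two phases present.
Binary case is linear: z₁(K₁−1)(1+β(K₂−1)) + z₂(K₂−1)(1+β(K₁−1)) = 0
⇒ β = [z₁(K₁−1)+z₂(K₂−1)] / [−(K₁−1)(K₂−1)] = 0.3809/0.6878 = 0.554
Compositions from xᵢ = zᵢ/(1+β(Kᵢ−1)), yᵢ = Kᵢxᵢ:
  isobutane: x = 0.231, y = 0.580
  diethyl ether: x = 0.769, y = 0.420

y_diethyl ether = 0.420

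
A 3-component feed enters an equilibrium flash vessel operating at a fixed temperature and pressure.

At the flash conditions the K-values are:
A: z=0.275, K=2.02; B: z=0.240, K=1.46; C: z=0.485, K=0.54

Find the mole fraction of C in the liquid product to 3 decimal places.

x_C = 0.614

Rachford–Rice: g(β) = Σ zᵢ(Kᵢ−1)/(1+β(Kᵢ−1)) = 0.
g(0) = ΣzᵢKᵢ − 1 = 0.168 and g(1) = 1 − Σzᵢ/Kᵢ = -0.199, so a root lies in (0, 1).
Newton iteration, β⁰ = 0.52:
  β = 0.520: g = -0.0209, g' = -0.333 → β = 0.457
Converged at β = 0.457.
Compositions from xᵢ = zᵢ/(1+β(Kᵢ−1)), yᵢ = Kᵢxᵢ:
  A: x = 0.188, y = 0.379
  B: x = 0.198, y = 0.290
  C: x = 0.614, y = 0.332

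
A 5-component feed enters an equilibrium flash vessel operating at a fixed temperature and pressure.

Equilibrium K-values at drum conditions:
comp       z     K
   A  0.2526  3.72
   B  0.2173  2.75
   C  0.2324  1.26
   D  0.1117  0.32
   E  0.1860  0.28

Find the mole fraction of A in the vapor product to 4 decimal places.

Material balance + equilibrium reduce to Σ zᵢ(Kᵢ−1)/(1+ψ(Kᵢ−1)) = 0.
g(0) = ΣzᵢKᵢ − 1 = 0.9179 and g(1) = 1 − Σzᵢ/Kᵢ = -0.3447, so a root lies in (0, 1).
Newton iteration, ψ⁰ = 0.5:
  ψ = 0.5000: g = 0.22308, g' = -0.8911 → ψ = 0.7503
  ψ = 0.7503: g = -0.00547, g' = -1.0090 → ψ = 0.7449
Converged at ψ = 0.7449.
Compositions from xᵢ = zᵢ/(1+ψ(Kᵢ−1)), yᵢ = Kᵢxᵢ:
  A: x = 0.0835, y = 0.3105
  B: x = 0.0943, y = 0.2594
  C: x = 0.1947, y = 0.2453
  D: x = 0.2264, y = 0.0724
  E: x = 0.4011, y = 0.1123

y_A = 0.3105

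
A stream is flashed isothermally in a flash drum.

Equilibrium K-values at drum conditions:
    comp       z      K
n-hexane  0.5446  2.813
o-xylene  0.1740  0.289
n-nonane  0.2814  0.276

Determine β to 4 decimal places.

Rachford–Rice: g(β) = Σ zᵢ(Kᵢ−1)/(1+β(Kᵢ−1)) = 0.
g(0) = ΣzᵢKᵢ − 1 = 0.6599 and g(1) = 1 − Σzᵢ/Kᵢ = -0.8152, so a root lies in (0, 1).
Newton iteration, β⁰ = 0.5:
  β = 0.5000: g = 0.00661, g' = -1.0666 → β = 0.5062
Converged at β = 0.5062.

β = 0.5062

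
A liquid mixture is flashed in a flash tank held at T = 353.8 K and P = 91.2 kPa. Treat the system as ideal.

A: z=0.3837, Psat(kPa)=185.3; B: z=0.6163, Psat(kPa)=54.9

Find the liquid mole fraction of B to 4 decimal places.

Raoult's law: Kᵢ = Pᵢˢᵃᵗ/P = Pᵢˢᵃᵗ/91.2.
  K_A = 185.3/91.2 = 2.031798, K_B = 54.9/91.2 = 0.601974
Let ψ = V/F and solve Σ zᵢ(Kᵢ−1)/(1+ψ(Kᵢ−1)) = 0.
Feasibility: ΣzᵢKᵢ = 1.1506, Σzᵢ/Kᵢ = 1.2126 — both > 1, two phases present.
Binary case is linear: z₁(K₁−1)(1+ψ(K₂−1)) + z₂(K₂−1)(1+ψ(K₁−1)) = 0
⇒ ψ = [z₁(K₁−1)+z₂(K₂−1)] / [−(K₁−1)(K₂−1)] = 0.15060/0.41068 = 0.3667
Compositions from xᵢ = zᵢ/(1+ψ(Kᵢ−1)), yᵢ = Kᵢxᵢ:
  A: x = 0.2784, y = 0.5656
  B: x = 0.7216, y = 0.4344

x_B = 0.7216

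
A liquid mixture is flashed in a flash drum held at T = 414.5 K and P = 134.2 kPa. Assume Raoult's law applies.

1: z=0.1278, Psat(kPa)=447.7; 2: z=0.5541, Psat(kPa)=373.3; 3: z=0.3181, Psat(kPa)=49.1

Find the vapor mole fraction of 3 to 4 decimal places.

Raoult's law: Kᵢ = Pᵢˢᵃᵗ/P = Pᵢˢᵃᵗ/134.2.
  K_1 = 447.7/134.2 = 3.336066, K_2 = 373.3/134.2 = 2.781669, K_3 = 49.1/134.2 = 0.365872
Rachford–Rice: g(ψ) = Σ zᵢ(Kᵢ−1)/(1+ψ(Kᵢ−1)) = 0.
g(0) = ΣzᵢKᵢ − 1 = 1.0841 and g(1) = 1 − Σzᵢ/Kᵢ = -0.1069, so a root lies in (0, 1).
Iterate (Newton) starting at ψ = 0.5:
  ψ = 0.5000: g = 0.36445, g' = -0.9146 → ψ = 0.8985
  ψ = 0.8985: g = 0.00709, g' = -1.0237 → ψ = 0.9054
Converged at ψ = 0.9054.
Compositions from xᵢ = zᵢ/(1+ψ(Kᵢ−1)), yᵢ = Kᵢxᵢ:
  1: x = 0.0410, y = 0.1369
  2: x = 0.2120, y = 0.5899
  3: x = 0.7469, y = 0.2733

y_3 = 0.2733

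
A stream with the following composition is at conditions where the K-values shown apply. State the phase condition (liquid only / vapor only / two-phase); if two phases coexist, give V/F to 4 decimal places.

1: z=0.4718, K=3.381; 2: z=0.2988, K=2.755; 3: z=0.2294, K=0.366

vapor only

ΣzᵢKᵢ = 2.5023; Σzᵢ/Kᵢ = 0.8748.
Since Σzᵢ/Kᵢ < 1 the mixture is above its dew point — single vapor phase.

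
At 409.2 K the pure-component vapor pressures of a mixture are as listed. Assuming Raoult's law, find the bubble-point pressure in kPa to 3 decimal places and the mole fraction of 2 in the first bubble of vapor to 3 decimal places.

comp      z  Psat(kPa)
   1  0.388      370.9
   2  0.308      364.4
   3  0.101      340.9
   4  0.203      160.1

Pbub = 323.076 kPa, y_2 = 0.347

At the bubble point ψ → 0, so ΣzᵢKᵢ = 1 with Kᵢ = Pᵢˢᵃᵗ/P ⇒ P = ΣzᵢPᵢˢᵃᵗ.
P = 0.388·370.9 + 0.308·364.4 + 0.101·340.9 + 0.203·160.1 = 323.076 kPa
yᵢ = zᵢPᵢˢᵃᵗ/P ⇒ y_2 = 0.308·364.4/323.076 = 0.347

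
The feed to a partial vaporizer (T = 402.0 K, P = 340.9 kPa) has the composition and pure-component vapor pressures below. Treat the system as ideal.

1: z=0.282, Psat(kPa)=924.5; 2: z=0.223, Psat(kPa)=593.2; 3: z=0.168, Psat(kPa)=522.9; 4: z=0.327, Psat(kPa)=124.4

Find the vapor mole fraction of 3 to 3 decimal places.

y_3 = 0.186

Raoult's law: Kᵢ = Pᵢˢᵃᵗ/P = Pᵢˢᵃᵗ/340.9.
  K_1 = 924.5/340.9 = 2.71194, K_2 = 593.2/340.9 = 1.74010, K_3 = 522.9/340.9 = 1.53388, K_4 = 124.4/340.9 = 0.36492
Newton iteration, ψ⁰ = 0.5:
  ψ = 0.500: g = 0.1471, g' = -0.618 → ψ = 0.738
  ψ = 0.738: g = -0.0065, g' = -0.704 → ψ = 0.729
Converged at ψ = 0.729.
Compositions from xᵢ = zᵢ/(1+ψ(Kᵢ−1)), yᵢ = Kᵢxᵢ:
  1: x = 0.125, y = 0.340
  2: x = 0.145, y = 0.252
  3: x = 0.121, y = 0.186
  4: x = 0.609, y = 0.222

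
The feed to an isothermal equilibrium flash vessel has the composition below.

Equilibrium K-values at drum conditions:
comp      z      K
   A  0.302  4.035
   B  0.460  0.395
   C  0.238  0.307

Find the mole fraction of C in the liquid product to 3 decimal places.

Let β = V/F and solve Σ zᵢ(Kᵢ−1)/(1+β(Kᵢ−1)) = 0.
g(0) = ΣzᵢKᵢ − 1 = 0.473 and g(1) = 1 − Σzᵢ/Kᵢ = -1.015, so a root lies in (0, 1).
Iterate (Newton) starting at β = 0.5:
  β = 0.500: g = -0.2873, g' = -1.053 → β = 0.227
  β = 0.227: g = 0.0243, g' = -1.362 → β = 0.245
Converged at β = 0.245.
Compositions from xᵢ = zᵢ/(1+β(Kᵢ−1)), yᵢ = Kᵢxᵢ:
  A: x = 0.173, y = 0.699
  B: x = 0.540, y = 0.213
  C: x = 0.287, y = 0.088

x_C = 0.287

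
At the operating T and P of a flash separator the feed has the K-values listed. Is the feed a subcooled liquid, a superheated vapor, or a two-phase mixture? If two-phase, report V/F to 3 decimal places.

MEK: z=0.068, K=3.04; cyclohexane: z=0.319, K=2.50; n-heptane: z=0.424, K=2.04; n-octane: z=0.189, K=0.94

ΣzᵢKᵢ = 2.047; Σzᵢ/Kᵢ = 0.559.
Since Σzᵢ/Kᵢ < 1 the mixture is above its dew point — single vapor phase.

superheated vapor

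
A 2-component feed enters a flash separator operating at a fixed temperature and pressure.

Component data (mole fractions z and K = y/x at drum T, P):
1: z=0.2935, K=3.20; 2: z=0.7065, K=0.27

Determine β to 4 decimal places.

β = 0.0809

Material balance + equilibrium reduce to Σ zᵢ(Kᵢ−1)/(1+β(Kᵢ−1)) = 0.
Check two-phase: ΣzᵢKᵢ = 1.1300 > 1 and Σzᵢ/Kᵢ = 2.7084 > 1, so g(0) = 0.1300 > 0 and g(1) = -1.7084 < 0.
Newton iteration, β⁰ = 0.5:
  β = 0.5000: g = -0.50472, g' = -1.2558 → β = 0.0981
  β = 0.0981: g = -0.02444, g' = -1.3978 → β = 0.0806
  β = 0.0806: g = 0.00045, g' = -1.4499 → β = 0.0809
Converged at β = 0.0809.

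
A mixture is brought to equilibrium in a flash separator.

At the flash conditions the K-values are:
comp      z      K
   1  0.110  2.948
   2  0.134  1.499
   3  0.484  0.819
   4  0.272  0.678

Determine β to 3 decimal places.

β = 0.316

Rachford–Rice: g(β) = Σ zᵢ(Kᵢ−1)/(1+β(Kᵢ−1)) = 0.
Check two-phase: ΣzᵢKᵢ = 1.106 > 1 and Σzᵢ/Kᵢ = 1.119 > 1, so g(0) = 0.106 > 0 and g(1) = -0.119 < 0.
Newton–Raphson from β = 0.44:
  β = 0.440: g = -0.0270, g' = -0.200 → β = 0.305
  β = 0.305: g = 0.0025, g' = -0.242 → β = 0.316
Converged at β = 0.316.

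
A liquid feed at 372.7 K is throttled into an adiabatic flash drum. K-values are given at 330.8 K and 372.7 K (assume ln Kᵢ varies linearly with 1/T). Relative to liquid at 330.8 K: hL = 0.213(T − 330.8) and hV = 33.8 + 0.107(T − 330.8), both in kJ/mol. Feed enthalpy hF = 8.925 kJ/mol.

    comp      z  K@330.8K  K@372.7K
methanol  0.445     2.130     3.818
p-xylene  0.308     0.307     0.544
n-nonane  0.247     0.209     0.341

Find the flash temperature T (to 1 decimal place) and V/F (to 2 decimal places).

T = 337.9 K, V/F = 0.22

Adiabatic flash: solve Rachford–Rice at each trial T, then check hF = ψ·hV(T) + (1−ψ)·hL(T).
  T = 330.8 K: K = (2.130, 0.307, 0.209), RR gives ψ = 0.113, H_out = 3.810 kJ/mol
  T = 372.7 K: K = (3.818, 0.544, 0.341), RR gives ψ = 0.604, H_out = 26.653 kJ/mol
  T = 351.8 K: K = (2.904, 0.416, 0.271), RR gives ψ = 0.392, H_out = 16.842 kJ/mol
  T = 341.3 K: K = (2.499, 0.359, 0.239), RR gives ψ = 0.269, H_out = 11.044 kJ/mol
  T = 336.1 K: K = (2.312, 0.333, 0.224), RR gives ψ = 0.198, H_out = 7.710 kJ/mol
  T = 338.7 K: K = (2.404, 0.346, 0.231), RR gives ψ = 0.235, H_out = 9.428 kJ/mol
  T = 337.4 K: K = (2.358, 0.339, 0.228), RR gives ψ = 0.217, H_out = 8.583 kJ/mol
Linear interpolation between T = 337.4 (H_out = 8.583) and T = 338.7 (H_out = 9.428) on hF = 8.925 gives T ≈ 337.9 K, at which ψ = 0.22.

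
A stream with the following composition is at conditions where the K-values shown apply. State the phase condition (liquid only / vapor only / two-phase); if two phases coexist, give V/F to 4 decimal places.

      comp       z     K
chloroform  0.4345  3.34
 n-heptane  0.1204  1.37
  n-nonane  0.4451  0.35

ΣzᵢKᵢ = 1.7720; Σzᵢ/Kᵢ = 1.4897.
Both exceed 1, so a two-phase solution exists.
Rachford–Rice: g(ψ) = Σ zᵢ(Kᵢ−1)/(1+ψ(Kᵢ−1)) = 0.
Newton–Raphson from ψ = 0.5:
  ψ = 0.5000: g = 0.07752, g' = -0.9297 → ψ = 0.5834
  ψ = 0.5834: g = 0.00050, g' = -0.9244 → ψ = 0.5839
Converged at ψ = 0.5839.

two-phase, V/F = 0.5839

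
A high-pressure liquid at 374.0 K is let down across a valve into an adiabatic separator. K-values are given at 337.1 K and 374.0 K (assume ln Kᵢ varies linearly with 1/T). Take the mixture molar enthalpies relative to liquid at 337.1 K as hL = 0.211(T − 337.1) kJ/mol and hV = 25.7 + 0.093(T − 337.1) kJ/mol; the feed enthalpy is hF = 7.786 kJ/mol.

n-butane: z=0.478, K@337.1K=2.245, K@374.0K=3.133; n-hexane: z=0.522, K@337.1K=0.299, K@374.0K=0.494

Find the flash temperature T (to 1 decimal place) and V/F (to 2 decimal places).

T = 339.3 K, V/F = 0.29

Adiabatic flash: solve Rachford–Rice at each trial T, then check hF = ψ·hV(T) + (1−ψ)·hL(T).
  T = 337.1 K: K = (2.245, 0.299), RR gives ψ = 0.263, H_out = 6.749 kJ/mol
  T = 374.0 K: K = (3.133, 0.494), RR gives ψ = 0.700, H_out = 22.727 kJ/mol
  T = 355.6 K: K = (2.676, 0.390), RR gives ψ = 0.472, H_out = 14.997 kJ/mol
  T = 346.4 K: K = (2.458, 0.343), RR gives ψ = 0.369, H_out = 11.048 kJ/mol
  T = 341.8 K: K = (2.352, 0.321), RR gives ψ = 0.317, H_out = 8.975 kJ/mol
  T = 339.5 K: K = (2.299, 0.310), RR gives ψ = 0.291, H_out = 7.901 kJ/mol
Linear interpolation between T = 337.1 (H_out = 6.749) and T = 339.5 (H_out = 7.901) on hF = 7.786 gives T ≈ 339.3 K, at which ψ = 0.29.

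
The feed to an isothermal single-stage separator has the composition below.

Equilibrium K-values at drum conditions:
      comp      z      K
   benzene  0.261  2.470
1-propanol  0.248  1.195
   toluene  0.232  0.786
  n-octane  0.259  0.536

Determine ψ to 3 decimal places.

ψ = 0.683

Material balance + equilibrium reduce to Σ zᵢ(Kᵢ−1)/(1+ψ(Kᵢ−1)) = 0.
g(0) = ΣzᵢKᵢ − 1 = 0.262 and g(1) = 1 − Σzᵢ/Kᵢ = -0.092, so a root lies in (0, 1).
Newton iteration, ψ⁰ = 0.5:
  ψ = 0.500: g = 0.0531, g' = -0.303 → ψ = 0.675
  ψ = 0.675: g = 0.0022, g' = -0.282 → ψ = 0.683
Converged at ψ = 0.683.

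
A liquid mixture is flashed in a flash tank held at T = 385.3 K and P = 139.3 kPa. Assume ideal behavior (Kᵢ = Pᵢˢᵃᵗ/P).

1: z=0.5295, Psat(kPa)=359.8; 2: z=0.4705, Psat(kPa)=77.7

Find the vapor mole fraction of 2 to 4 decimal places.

y_2 = 0.4360

Raoult's law: Kᵢ = Pᵢˢᵃᵗ/P = Pᵢˢᵃᵗ/139.3.
  K_1 = 359.8/139.3 = 2.582915, K_2 = 77.7/139.3 = 0.557789
Material balance + equilibrium reduce to Σ zᵢ(Kᵢ−1)/(1+β(Kᵢ−1)) = 0.
Feasibility: ΣzᵢKᵢ = 1.6301, Σzᵢ/Kᵢ = 1.0485 — both > 1, two phases present.
Binary case is linear: z₁(K₁−1)(1+β(K₂−1)) + z₂(K₂−1)(1+β(K₁−1)) = 0
⇒ β = [z₁(K₁−1)+z₂(K₂−1)] / [−(K₁−1)(K₂−1)] = 0.63009/0.69998 = 0.9002
Compositions from xᵢ = zᵢ/(1+β(Kᵢ−1)), yᵢ = Kᵢxᵢ:
  1: x = 0.2184, y = 0.5640
  2: x = 0.7816, y = 0.4360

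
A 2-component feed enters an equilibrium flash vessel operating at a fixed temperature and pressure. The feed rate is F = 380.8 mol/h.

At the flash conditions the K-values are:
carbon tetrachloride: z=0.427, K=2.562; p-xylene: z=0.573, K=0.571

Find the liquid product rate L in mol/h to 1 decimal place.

Let ψ = V/F and solve Σ zᵢ(Kᵢ−1)/(1+ψ(Kᵢ−1)) = 0.
Feasibility: ΣzᵢKᵢ = 1.421, Σzᵢ/Kᵢ = 1.170 — both > 1, two phases present.
Binary case is linear: z₁(K₁−1)(1+ψ(K₂−1)) + z₂(K₂−1)(1+ψ(K₁−1)) = 0
⇒ ψ = [z₁(K₁−1)+z₂(K₂−1)] / [−(K₁−1)(K₂−1)] = 0.4212/0.6701 = 0.629
Then V = ψ·F = 0.6285·380.8 = 239.3 mol/h and L = F − V = 141.5 mol/h.

L = 141.5 mol/h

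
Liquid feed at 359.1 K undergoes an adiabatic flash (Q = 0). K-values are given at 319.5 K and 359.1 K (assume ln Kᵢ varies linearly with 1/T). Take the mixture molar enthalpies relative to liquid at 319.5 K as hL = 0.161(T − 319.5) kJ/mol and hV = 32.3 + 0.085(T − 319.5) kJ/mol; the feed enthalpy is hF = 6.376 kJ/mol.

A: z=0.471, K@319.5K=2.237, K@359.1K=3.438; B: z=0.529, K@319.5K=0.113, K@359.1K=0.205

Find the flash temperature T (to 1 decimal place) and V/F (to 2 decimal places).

T = 326.1 K, V/F = 0.17

Adiabatic flash: solve Rachford–Rice at each trial T, then check hF = ψ·hV(T) + (1−ψ)·hL(T).
  T = 319.5 K: K = (2.237, 0.113), RR gives ψ = 0.103, H_out = 3.338 kJ/mol
  T = 359.1 K: K = (3.438, 0.205), RR gives ψ = 0.375, H_out = 17.373 kJ/mol
  T = 339.3 K: K = (2.808, 0.155), RR gives ψ = 0.265, H_out = 11.341 kJ/mol
  T = 329.4 K: K = (2.515, 0.133), RR gives ψ = 0.194, H_out = 7.715 kJ/mol
  T = 324.4 K: K = (2.373, 0.123), RR gives ψ = 0.151, H_out = 5.624 kJ/mol
  T = 326.9 K: K = (2.443, 0.128), RR gives ψ = 0.173, H_out = 6.696 kJ/mol
  T = 325.6 K: K = (2.406, 0.125), RR gives ψ = 0.162, H_out = 6.145 kJ/mol
Linear interpolation between T = 325.6 (H_out = 6.145) and T = 326.9 (H_out = 6.696) on hF = 6.376 gives T ≈ 326.1 K, at which ψ = 0.17.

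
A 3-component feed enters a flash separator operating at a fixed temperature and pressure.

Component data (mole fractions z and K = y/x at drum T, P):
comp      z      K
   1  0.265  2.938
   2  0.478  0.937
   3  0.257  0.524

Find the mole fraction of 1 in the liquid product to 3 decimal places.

Material balance + equilibrium reduce to Σ zᵢ(Kᵢ−1)/(1+β(Kᵢ−1)) = 0.
g(0) = ΣzᵢKᵢ − 1 = 0.361 and g(1) = 1 − Σzᵢ/Kᵢ = -0.091, so a root lies in (0, 1).
Iterate (Newton) starting at β = 0.68:
  β = 0.680: g = 0.0092, g' = -0.315 → β = 0.709
  β = 0.709: g = 0.0001, g' = -0.311 → β = 0.710
Converged at β = 0.710.
Compositions from xᵢ = zᵢ/(1+β(Kᵢ−1)), yᵢ = Kᵢxᵢ:
  1: x = 0.112, y = 0.328
  2: x = 0.500, y = 0.469
  3: x = 0.388, y = 0.203

x_1 = 0.112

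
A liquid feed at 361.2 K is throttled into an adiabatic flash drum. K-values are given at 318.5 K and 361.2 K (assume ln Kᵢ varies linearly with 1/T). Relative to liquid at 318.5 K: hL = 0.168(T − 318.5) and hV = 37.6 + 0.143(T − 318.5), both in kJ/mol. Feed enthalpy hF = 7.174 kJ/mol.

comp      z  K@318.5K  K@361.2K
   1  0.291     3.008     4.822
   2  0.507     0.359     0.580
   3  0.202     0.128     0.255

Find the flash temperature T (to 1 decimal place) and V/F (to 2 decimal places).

Adiabatic flash: solve Rachford–Rice at each trial T, then check hF = ψ·hV(T) + (1−ψ)·hL(T).
  T = 318.5 K: K = (3.008, 0.359, 0.128), RR gives ψ = 0.058, H_out = 2.190 kJ/mol
  T = 361.2 K: K = (4.822, 0.580, 0.255), RR gives ψ = 0.371, H_out = 20.719 kJ/mol
  T = 339.9 K: K = (3.867, 0.463, 0.185), RR gives ψ = 0.222, H_out = 11.824 kJ/mol
  T = 329.2 K: K = (3.425, 0.410, 0.155), RR gives ψ = 0.145, H_out = 7.214 kJ/mol
  T = 323.9 K: K = (3.215, 0.384, 0.141), RR gives ψ = 0.104, H_out = 4.796 kJ/mol
  T = 326.5 K: K = (3.317, 0.397, 0.148), RR gives ψ = 0.124, H_out = 5.997 kJ/mol
  T = 327.9 K: K = (3.373, 0.403, 0.151), RR gives ψ = 0.135, H_out = 6.631 kJ/mol
Linear interpolation between T = 327.9 (H_out = 6.631) and T = 329.2 (H_out = 7.214) on hF = 7.174 gives T ≈ 329.1 K, at which ψ = 0.14.

T = 329.1 K, V/F = 0.14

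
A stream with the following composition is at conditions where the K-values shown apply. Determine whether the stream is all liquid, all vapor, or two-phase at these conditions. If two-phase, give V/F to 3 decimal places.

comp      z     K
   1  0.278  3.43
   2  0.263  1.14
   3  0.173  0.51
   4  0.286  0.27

two-phase, V/F = 0.371

ΣzᵢKᵢ = 1.419; Σzᵢ/Kᵢ = 1.710.
Both exceed 1, so a two-phase solution exists.
Material balance + equilibrium reduce to Σ zᵢ(Kᵢ−1)/(1+ψ(Kᵢ−1)) = 0.
Newton–Raphson from ψ = 0.5:
  ψ = 0.500: g = -0.1017, g' = -0.790 → ψ = 0.371
Converged at ψ = 0.371.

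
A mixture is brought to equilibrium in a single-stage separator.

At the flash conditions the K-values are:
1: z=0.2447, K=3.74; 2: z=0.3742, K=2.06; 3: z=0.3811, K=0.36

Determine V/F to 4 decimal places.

V/F = 0.7179

Rachford–Rice: g(V/F) = Σ zᵢ(Kᵢ−1)/(1+V/F(Kᵢ−1)) = 0.
Check two-phase: ΣzᵢKᵢ = 1.8232 > 1 and Σzᵢ/Kᵢ = 1.3057 > 1, so g(0) = 0.8232 > 0 and g(1) = -0.3057 < 0.
Iterate (Newton) starting at V/F = 0.52:
  V/F = 0.5200: g = 0.16665, g' = -0.8378 → V/F = 0.7189
  V/F = 0.7189: g = -0.00088, g' = -0.8792 → V/F = 0.7179
Converged at V/F = 0.7179.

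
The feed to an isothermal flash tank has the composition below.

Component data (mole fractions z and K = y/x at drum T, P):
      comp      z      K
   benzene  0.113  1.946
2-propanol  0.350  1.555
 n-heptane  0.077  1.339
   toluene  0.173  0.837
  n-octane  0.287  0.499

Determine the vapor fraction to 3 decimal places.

Material balance + equilibrium reduce to Σ zᵢ(Kᵢ−1)/(1+ψ(Kᵢ−1)) = 0.
Feasibility: ΣzᵢKᵢ = 1.155, Σzᵢ/Kᵢ = 1.122 — both > 1, two phases present.
Newton–Raphson from ψ = 0.5:
  ψ = 0.500: g = 0.0244, g' = -0.253 → ψ = 0.597
  ψ = 0.597: g = -0.0003, g' = -0.260 → ψ = 0.595
Converged at ψ = 0.595.

ψ = 0.595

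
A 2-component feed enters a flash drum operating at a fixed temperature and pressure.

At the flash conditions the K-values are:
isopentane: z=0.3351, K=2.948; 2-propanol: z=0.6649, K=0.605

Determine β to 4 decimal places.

β = 0.5070

Rachford–Rice: g(β) = Σ zᵢ(Kᵢ−1)/(1+β(Kᵢ−1)) = 0.
Feasibility: ΣzᵢKᵢ = 1.3901, Σzᵢ/Kᵢ = 1.2127 — both > 1, two phases present.
Newton iteration, β⁰ = 0.43:
  β = 0.4300: g = 0.03885, g' = -0.5271 → β = 0.5037
  β = 0.5037: g = 0.00161, g' = -0.4856 → β = 0.5070
Converged at β = 0.5070.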